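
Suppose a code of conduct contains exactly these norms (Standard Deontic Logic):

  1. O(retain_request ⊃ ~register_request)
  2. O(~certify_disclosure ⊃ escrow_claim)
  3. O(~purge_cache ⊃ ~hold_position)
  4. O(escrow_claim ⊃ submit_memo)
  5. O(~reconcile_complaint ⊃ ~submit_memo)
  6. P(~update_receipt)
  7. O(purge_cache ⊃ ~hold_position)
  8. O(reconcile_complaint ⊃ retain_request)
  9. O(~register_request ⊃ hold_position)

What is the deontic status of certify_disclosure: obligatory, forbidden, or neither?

Premises 3 and 7 are O(~purge_cache ⊃ ~hold_position) and O(purge_cache ⊃ ~hold_position); every ideal world satisfies ~purge_cache or purge_cache, so in either case ~hold_position holds — hence O(~hold_position).
The contrapositive of premise 9 (O(~register_request ⊃ hold_position)) is O(~hold_position ⊃ register_request), and O(~hold_position) is already established, so O(register_request).
The contrapositive of premise 1 (O(retain_request ⊃ ~register_request)) is O(register_request ⊃ ~retain_request), and O(register_request) is already established, so O(~retain_request).
Premise 8, O(reconcile_complaint ⊃ retain_request), contraposes to O(~retain_request ⊃ ~reconcile_complaint); with O(~retain_request) we get O(~reconcile_complaint).
Premise 5 is O(~reconcile_complaint ⊃ ~submit_memo); since O(~reconcile_complaint), deontic closure gives O(~submit_memo).
The contrapositive of premise 4 (O(escrow_claim ⊃ submit_memo)) is O(~submit_memo ⊃ ~escrow_claim), and O(~submit_memo) is already established, so O(~escrow_claim).
The contrapositive of premise 2 (O(~certify_disclosure ⊃ escrow_claim)) is O(~escrow_claim ⊃ certify_disclosure), and O(~escrow_claim) is already established, so O(certify_disclosure).
Premise 6 does not contribute to this derivation.
Hence certify_disclosure is obligatory.

Obligatory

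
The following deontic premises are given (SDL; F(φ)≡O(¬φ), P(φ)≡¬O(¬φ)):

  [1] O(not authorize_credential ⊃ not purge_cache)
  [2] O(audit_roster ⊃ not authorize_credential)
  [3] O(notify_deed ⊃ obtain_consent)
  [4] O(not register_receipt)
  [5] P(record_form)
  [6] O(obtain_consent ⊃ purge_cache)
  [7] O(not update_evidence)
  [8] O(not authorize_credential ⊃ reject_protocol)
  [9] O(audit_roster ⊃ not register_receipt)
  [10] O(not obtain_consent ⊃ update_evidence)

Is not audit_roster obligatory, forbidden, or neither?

Obligatory

Premise 7 states O(not update_evidence) outright.
The contrapositive of premise 10 (O(not obtain_consent ⊃ update_evidence)) is O(not update_evidence ⊃ obtain_consent), and O(not update_evidence) is already established, so O(obtain_consent).
Premise 6 is O(obtain_consent ⊃ purge_cache); since O(obtain_consent), deontic closure gives O(purge_cache).
Premise 1 is O(not authorize_credential ⊃ not purge_cache); contrapositively O(purge_cache ⊃ authorize_credential). Since O(purge_cache) holds, K gives O(authorize_credential).
The contrapositive of premise 2 (O(audit_roster ⊃ not authorize_credential)) is O(authorize_credential ⊃ not audit_roster), and O(authorize_credential) is already established, so O(not audit_roster).
Premises 3, 4, 5, 8, 9 do not contribute to this derivation.
Hence not audit_roster is obligatory.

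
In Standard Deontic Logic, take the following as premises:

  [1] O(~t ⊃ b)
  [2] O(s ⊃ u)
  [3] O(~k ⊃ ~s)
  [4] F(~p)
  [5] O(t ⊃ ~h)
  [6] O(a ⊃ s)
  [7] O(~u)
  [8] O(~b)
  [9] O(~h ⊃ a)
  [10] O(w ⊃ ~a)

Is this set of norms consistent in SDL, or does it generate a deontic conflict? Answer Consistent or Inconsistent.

Premise 7 gives O(~u).
Premise 2, O(s ⊃ u), contraposes to O(~u ⊃ ~s); with O(~u) we get O(~s).
The contrapositive of premise 6 (O(a ⊃ s)) is O(~s ⊃ ~a), and O(~s) is already established, so O(~a).
Premise 9 is O(~h ⊃ a); contrapositively O(~a ⊃ h). Since O(~a) holds, K gives O(h).
Premise 5, O(t ⊃ ~h), contraposes to O(h ⊃ ~t); with O(h) we get O(~t).
With premise 1, O(~t ⊃ b), the K-axiom yields O(b).
But premise 8 directly asserts O(~b).
We now have both O(b) and O(~b) — b is simultaneously obligatory and forbidden, violating the D-axiom.

Inconsistent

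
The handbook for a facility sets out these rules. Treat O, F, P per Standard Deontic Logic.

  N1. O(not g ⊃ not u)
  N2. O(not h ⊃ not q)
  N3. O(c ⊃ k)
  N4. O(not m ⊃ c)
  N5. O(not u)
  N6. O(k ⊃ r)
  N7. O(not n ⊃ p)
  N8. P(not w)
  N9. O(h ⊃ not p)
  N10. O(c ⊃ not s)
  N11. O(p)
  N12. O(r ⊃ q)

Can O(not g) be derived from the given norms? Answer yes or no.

Premise 1 is O(not g ⊃ not u); even if O(not u) held, inferring O(not g) would be affirming the consequent — invalid.
No other premise forces O(not g). An ideal world satisfying every premise can still have not g false, so O(not g) is not derivable.

No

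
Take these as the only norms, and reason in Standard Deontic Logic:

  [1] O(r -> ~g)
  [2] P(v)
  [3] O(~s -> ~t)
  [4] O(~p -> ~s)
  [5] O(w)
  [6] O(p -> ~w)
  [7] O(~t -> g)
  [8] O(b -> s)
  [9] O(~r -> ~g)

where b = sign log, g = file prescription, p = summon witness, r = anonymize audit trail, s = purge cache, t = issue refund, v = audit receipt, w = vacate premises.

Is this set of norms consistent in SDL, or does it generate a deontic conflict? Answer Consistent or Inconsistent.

Inconsistent

Premises 1 and 9 are O(r -> ~g) and O(~r -> ~g); every ideal world satisfies r or ~r, so in either case ~g holds — hence O(~g).
The contrapositive of premise 7 (O(~t -> g)) is O(~g -> t), and O(~g) is already established, so O(t).
The contrapositive of premise 3 (O(~s -> ~t)) is O(t -> s), and O(t) is already established, so O(s).
Premise 4, O(~p -> ~s), contraposes to O(s -> p); with O(s) we get O(p).
With premise 6, O(p -> ~w), the K-axiom yields O(~w).
But premise 5 directly asserts O(w).
We now have both O(~w) and O(w) — w is simultaneously obligatory and forbidden, violating the D-axiom.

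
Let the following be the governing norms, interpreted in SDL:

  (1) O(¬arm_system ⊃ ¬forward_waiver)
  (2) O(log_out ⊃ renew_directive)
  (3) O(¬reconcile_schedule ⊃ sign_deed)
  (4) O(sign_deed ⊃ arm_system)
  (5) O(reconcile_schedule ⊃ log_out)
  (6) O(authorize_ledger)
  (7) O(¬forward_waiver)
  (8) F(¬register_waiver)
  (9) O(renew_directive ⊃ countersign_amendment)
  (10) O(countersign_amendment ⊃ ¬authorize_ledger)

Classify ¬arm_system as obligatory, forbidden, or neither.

Forbidden

Premise 6 states O(authorize_ledger) outright.
The contrapositive of premise 10 (O(countersign_amendment ⊃ ¬authorize_ledger)) is O(authorize_ledger ⊃ ¬countersign_amendment), and O(authorize_ledger) is already established, so O(¬countersign_amendment).
Premise 9, O(renew_directive ⊃ countersign_amendment), contraposes to O(¬countersign_amendment ⊃ ¬renew_directive); with O(¬countersign_amendment) we get O(¬renew_directive).
Premise 2, O(log_out ⊃ renew_directive), contraposes to O(¬renew_directive ⊃ ¬log_out); with O(¬renew_directive) we get O(¬log_out).
Premise 5 is O(reconcile_schedule ⊃ log_out); contrapositively O(¬log_out ⊃ ¬reconcile_schedule). Since O(¬log_out) holds, K gives O(¬reconcile_schedule).
Applying K to premise 3 (O(¬reconcile_schedule ⊃ sign_deed)) and O(¬reconcile_schedule) yields O(sign_deed).
Applying K to premise 4 (O(sign_deed ⊃ arm_system)) and O(sign_deed) yields O(arm_system).
Premises 1, 7, 8 do not contribute to this derivation.
Thus O(arm_system), which is F(¬arm_system): ¬arm_system is forbidden.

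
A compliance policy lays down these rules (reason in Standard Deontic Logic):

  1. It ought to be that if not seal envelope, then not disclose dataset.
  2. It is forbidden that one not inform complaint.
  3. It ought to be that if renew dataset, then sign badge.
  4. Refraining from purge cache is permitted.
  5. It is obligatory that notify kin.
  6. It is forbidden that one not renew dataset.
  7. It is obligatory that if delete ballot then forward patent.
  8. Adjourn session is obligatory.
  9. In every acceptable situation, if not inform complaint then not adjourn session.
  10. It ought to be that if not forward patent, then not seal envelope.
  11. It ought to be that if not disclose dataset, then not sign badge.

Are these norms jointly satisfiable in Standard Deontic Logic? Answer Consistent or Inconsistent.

Premise 9 is O(¬inform_complaint → ¬adjourn_session), but O(¬inform_complaint) is not derivable from the premises, so it does not yield O(¬adjourn_session).
So O(¬adjourn_session) is not derivable, and the apparent clash with O(adjourn_session) does not arise.
A world satisfying every obligation exists (e.g. adjourn_session=true, delete_ballot=false, disclose_dataset=true, forward_patent=true, inform_complaint=true, notify_kin=true, purge_cache=false, renew_dataset=true, seal_envelope=true, sign_badge=true); no atom is both obligatory and forbidden, so the set is consistent.

Consistent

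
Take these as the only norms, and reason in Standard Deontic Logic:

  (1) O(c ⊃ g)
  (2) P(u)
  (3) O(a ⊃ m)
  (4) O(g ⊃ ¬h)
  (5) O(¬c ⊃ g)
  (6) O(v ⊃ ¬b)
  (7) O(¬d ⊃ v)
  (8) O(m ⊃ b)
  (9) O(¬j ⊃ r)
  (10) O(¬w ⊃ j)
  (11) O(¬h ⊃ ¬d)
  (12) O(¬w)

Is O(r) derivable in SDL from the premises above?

No

Premise 9 is O(¬j ⊃ r), but O(¬j) is not derivable from the premises, so it does not yield O(r).
No other premise forces O(r). An ideal world satisfying every premise can still have r false, so O(r) is not derivable.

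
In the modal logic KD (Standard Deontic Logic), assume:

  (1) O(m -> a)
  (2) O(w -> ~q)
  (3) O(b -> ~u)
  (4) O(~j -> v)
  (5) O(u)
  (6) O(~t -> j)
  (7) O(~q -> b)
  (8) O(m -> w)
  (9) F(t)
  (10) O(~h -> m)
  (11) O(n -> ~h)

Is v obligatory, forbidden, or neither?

Neither

Premise 4 is O(~j -> v), but O(~j) is not derivable from the premises, so it does not yield O(v).
No premise or chain of K-axiom applications forces O(v), and none forces O(~v). So v is neither obligatory nor forbidden under these norms.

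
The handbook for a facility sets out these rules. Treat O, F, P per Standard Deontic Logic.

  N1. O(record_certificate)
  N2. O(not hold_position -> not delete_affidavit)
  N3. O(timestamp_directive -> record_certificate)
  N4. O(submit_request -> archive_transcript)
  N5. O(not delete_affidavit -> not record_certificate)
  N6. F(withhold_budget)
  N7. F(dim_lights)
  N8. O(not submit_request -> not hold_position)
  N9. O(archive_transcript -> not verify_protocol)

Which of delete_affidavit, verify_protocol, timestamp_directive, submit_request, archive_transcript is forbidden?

Premise 1 gives O(record_certificate).
Premise 5, O(not delete_affidavit -> not record_certificate), contraposes to O(record_certificate -> delete_affidavit); with O(record_certificate) we get O(delete_affidavit).
The contrapositive of premise 2 (O(not hold_position -> not delete_affidavit)) is O(delete_affidavit -> hold_position), and O(delete_affidavit) is already established, so O(hold_position).
The contrapositive of premise 8 (O(not submit_request -> not hold_position)) is O(hold_position -> submit_request), and O(hold_position) is already established, so O(submit_request).
With premise 4, O(submit_request -> archive_transcript), the K-axiom yields O(archive_transcript).
With premise 9, O(archive_transcript -> not verify_protocol), the K-axiom yields O(not verify_protocol).
So O(not verify_protocol) holds, i.e. verify_protocol is forbidden. None of the other listed options is forbidden under the premises.

verify_protocol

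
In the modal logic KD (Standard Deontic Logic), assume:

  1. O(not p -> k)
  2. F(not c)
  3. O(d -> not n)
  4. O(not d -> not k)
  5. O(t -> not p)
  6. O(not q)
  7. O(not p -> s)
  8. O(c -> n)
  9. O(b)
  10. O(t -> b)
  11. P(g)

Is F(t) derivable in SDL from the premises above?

Yes

Premise 2 is F(not c), i.e. O(c).
From O(c) and premise 8, O(c -> n), we obtain O(n).
The contrapositive of premise 3 (O(d -> not n)) is O(n -> not d), and O(n) is already established, so O(not d).
Premise 4 is O(not d -> not k); since O(not d), deontic closure gives O(not k).
The contrapositive of premise 1 (O(not p -> k)) is O(not k -> p), and O(not k) is already established, so O(p).
Premise 5 is O(t -> not p); contrapositively O(p -> not t). Since O(p) holds, K gives O(not t).
Premises 6, 7, 9, 10, 11 do not contribute to this derivation.
So O(not t) holds, i.e. F(t). The claim follows.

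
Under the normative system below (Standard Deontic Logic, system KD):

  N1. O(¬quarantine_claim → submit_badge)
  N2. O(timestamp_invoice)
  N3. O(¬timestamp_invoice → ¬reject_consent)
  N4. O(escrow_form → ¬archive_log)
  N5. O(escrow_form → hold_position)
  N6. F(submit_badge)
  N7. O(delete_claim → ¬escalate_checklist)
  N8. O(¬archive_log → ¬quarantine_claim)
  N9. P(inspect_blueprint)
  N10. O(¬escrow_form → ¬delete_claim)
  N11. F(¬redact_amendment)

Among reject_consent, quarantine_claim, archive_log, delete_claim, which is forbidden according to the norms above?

delete_claim

Premise 6, F(submit_badge), is equivalent to O(¬submit_badge).
Premise 1, O(¬quarantine_claim → submit_badge), contraposes to O(¬submit_badge → quarantine_claim); with O(¬submit_badge) we get O(quarantine_claim).
The contrapositive of premise 8 (O(¬archive_log → ¬quarantine_claim)) is O(quarantine_claim → archive_log), and O(quarantine_claim) is already established, so O(archive_log).
Premise 4, O(escrow_form → ¬archive_log), contraposes to O(archive_log → ¬escrow_form); with O(archive_log) we get O(¬escrow_form).
From O(¬escrow_form) and premise 10, O(¬escrow_form → ¬delete_claim), we obtain O(¬delete_claim).
So O(¬delete_claim) holds, i.e. delete_claim is forbidden. None of the other listed options is forbidden under the premises.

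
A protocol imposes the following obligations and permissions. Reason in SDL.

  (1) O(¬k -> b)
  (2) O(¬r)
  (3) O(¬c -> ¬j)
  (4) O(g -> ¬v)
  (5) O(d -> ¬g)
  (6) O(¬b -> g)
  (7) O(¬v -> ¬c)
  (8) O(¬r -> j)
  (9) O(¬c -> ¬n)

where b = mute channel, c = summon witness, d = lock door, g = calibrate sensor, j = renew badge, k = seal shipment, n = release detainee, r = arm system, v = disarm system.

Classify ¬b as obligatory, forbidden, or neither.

Forbidden

From premise 2 we have O(¬r).
With premise 8, O(¬r -> j), the K-axiom yields O(j).
Premise 3, O(¬c -> ¬j), contraposes to O(j -> c); with O(j) we get O(c).
The contrapositive of premise 7 (O(¬v -> ¬c)) is O(c -> v), and O(c) is already established, so O(v).
Premise 4, O(g -> ¬v), contraposes to O(v -> ¬g); with O(v) we get O(¬g).
The contrapositive of premise 6 (O(¬b -> g)) is O(¬g -> b), and O(¬g) is already established, so O(b).
Premises 1, 5, 9 do not contribute to this derivation.
Thus O(b), which is F(¬b): ¬b is forbidden.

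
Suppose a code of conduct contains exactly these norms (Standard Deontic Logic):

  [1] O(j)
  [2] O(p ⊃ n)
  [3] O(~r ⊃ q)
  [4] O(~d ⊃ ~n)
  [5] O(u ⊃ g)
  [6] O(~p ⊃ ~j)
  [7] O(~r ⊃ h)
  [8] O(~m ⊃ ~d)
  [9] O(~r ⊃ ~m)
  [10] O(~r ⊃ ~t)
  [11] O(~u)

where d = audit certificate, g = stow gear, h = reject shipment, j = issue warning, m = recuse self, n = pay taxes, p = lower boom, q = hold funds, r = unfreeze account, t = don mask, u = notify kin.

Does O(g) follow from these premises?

No

Premise 5 is O(u ⊃ g), but O(u) is not derivable from the premises, so it does not yield O(g).
No other premise forces O(g). An ideal world satisfying every premise can still have g false, so O(g) is not derivable.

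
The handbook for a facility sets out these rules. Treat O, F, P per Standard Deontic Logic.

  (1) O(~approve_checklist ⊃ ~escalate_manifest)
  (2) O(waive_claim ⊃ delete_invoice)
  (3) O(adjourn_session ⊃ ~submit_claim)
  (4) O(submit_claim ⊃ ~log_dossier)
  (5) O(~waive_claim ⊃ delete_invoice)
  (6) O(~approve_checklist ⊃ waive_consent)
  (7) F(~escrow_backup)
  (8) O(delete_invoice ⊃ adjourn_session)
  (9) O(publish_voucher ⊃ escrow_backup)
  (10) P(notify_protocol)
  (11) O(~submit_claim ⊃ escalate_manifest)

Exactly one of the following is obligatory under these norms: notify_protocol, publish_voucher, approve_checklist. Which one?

approve_checklist

Premises 5 and 2 cover both cases: O(~waive_claim ⊃ delete_invoice) and O(waive_claim ⊃ delete_invoice). Since ~waive_claim ∨ waive_claim is a tautology, O(delete_invoice) follows.
With premise 8, O(delete_invoice ⊃ adjourn_session), the K-axiom yields O(adjourn_session).
Applying K to premise 3 (O(adjourn_session ⊃ ~submit_claim)) and O(adjourn_session) yields O(~submit_claim).
With premise 11, O(~submit_claim ⊃ escalate_manifest), the K-axiom yields O(escalate_manifest).
Premise 1, O(~approve_checklist ⊃ ~escalate_manifest), contraposes to O(escalate_manifest ⊃ approve_checklist); with O(escalate_manifest) we get O(approve_checklist).
So O(approve_checklist) holds — approve_checklist is obligatory. None of the other listed options is made obligatory by any chain of premises.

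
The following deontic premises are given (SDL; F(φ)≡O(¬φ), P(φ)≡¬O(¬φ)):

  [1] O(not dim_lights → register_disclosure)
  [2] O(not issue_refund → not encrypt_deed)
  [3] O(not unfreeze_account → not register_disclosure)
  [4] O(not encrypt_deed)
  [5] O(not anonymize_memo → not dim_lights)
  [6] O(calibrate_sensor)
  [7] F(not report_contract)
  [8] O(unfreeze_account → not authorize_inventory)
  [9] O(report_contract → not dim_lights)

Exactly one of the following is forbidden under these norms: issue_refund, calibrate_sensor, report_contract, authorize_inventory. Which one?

authorize_inventory

Premise 7, F(not report_contract), is equivalent to O(report_contract).
With premise 9, O(report_contract → not dim_lights), the K-axiom yields O(not dim_lights).
With premise 1, O(not dim_lights → register_disclosure), the K-axiom yields O(register_disclosure).
Premise 3 is O(not unfreeze_account → not register_disclosure); contrapositively O(register_disclosure → unfreeze_account). Since O(register_disclosure) holds, K gives O(unfreeze_account).
Premise 8 is O(unfreeze_account → not authorize_inventory); since O(unfreeze_account), deontic closure gives O(not authorize_inventory).
So O(not authorize_inventory) holds, i.e. authorize_inventory is forbidden. None of the other listed options is forbidden under the premises.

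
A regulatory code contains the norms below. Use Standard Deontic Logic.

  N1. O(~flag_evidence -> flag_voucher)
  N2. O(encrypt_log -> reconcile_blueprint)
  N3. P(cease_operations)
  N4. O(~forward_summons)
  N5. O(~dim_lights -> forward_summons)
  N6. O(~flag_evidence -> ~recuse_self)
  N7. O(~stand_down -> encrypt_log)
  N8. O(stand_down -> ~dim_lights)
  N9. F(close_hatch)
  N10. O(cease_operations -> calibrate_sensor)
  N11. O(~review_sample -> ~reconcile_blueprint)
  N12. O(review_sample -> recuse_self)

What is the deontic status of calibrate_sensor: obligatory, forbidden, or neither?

Neither

Premise 10 is O(cease_operations -> calibrate_sensor), but O(cease_operations) is not derivable from the premises (the permission P(cease_operations) asserts only ~O(~cease_operations), not O(cease_operations)), so it does not yield O(calibrate_sensor).
No premise or chain of K-axiom applications forces O(calibrate_sensor), and none forces O(~calibrate_sensor). So calibrate_sensor is neither obligatory nor forbidden under these norms.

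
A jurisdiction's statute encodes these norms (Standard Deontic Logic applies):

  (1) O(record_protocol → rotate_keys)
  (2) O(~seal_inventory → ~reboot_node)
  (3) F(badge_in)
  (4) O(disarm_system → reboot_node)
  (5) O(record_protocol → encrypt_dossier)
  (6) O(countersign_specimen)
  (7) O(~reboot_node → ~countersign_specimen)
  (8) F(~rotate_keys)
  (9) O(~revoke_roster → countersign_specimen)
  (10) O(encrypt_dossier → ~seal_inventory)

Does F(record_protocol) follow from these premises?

Premise 6 gives O(countersign_specimen).
Premise 7, O(~reboot_node → ~countersign_specimen), contraposes to O(countersign_specimen → reboot_node); with O(countersign_specimen) we get O(reboot_node).
Premise 2 is O(~seal_inventory → ~reboot_node); contrapositively O(reboot_node → seal_inventory). Since O(reboot_node) holds, K gives O(seal_inventory).
Premise 10, O(encrypt_dossier → ~seal_inventory), contraposes to O(seal_inventory → ~encrypt_dossier); with O(seal_inventory) we get O(~encrypt_dossier).
Premise 5, O(record_protocol → encrypt_dossier), contraposes to O(~encrypt_dossier → ~record_protocol); with O(~encrypt_dossier) we get O(~record_protocol).
Premises 1, 3, 4, 8, 9 do not contribute to this derivation.
So O(~record_protocol) holds, i.e. F(record_protocol). The claim follows.

Yes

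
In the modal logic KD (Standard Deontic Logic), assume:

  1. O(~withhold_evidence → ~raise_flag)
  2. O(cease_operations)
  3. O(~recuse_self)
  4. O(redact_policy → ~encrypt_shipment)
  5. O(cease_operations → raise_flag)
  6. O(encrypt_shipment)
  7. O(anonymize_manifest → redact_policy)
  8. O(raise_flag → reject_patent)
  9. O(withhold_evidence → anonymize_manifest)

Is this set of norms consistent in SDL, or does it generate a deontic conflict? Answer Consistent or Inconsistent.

Premise 6 gives O(encrypt_shipment).
The contrapositive of premise 4 (O(redact_policy → ~encrypt_shipment)) is O(encrypt_shipment → ~redact_policy), and O(encrypt_shipment) is already established, so O(~redact_policy).
The contrapositive of premise 7 (O(anonymize_manifest → redact_policy)) is O(~redact_policy → ~anonymize_manifest), and O(~redact_policy) is already established, so O(~anonymize_manifest).
Premise 9 is O(withhold_evidence → anonymize_manifest); contrapositively O(~anonymize_manifest → ~withhold_evidence). Since O(~anonymize_manifest) holds, K gives O(~withhold_evidence).
With premise 1, O(~withhold_evidence → ~raise_flag), the K-axiom yields O(~raise_flag).
Premise 5 is O(cease_operations → raise_flag); contrapositively O(~raise_flag → ~cease_operations). Since O(~raise_flag) holds, K gives O(~cease_operations).
Yet premise 2 states O(cease_operations).
We now have both O(~cease_operations) and O(cease_operations) — cease_operations is simultaneously obligatory and forbidden, violating the D-axiom.

Inconsistent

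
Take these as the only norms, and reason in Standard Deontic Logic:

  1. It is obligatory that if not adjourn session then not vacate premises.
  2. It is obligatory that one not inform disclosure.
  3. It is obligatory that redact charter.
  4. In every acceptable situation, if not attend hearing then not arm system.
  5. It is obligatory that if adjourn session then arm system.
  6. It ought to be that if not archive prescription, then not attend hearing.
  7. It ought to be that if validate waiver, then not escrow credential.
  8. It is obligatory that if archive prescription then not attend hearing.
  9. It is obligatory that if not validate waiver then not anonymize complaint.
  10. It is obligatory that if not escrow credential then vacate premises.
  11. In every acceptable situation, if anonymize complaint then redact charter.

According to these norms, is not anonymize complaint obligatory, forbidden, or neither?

Obligatory

Premises 6 and 8 cover both cases: O(¬archive_prescription → ¬attend_hearing) and O(archive_prescription → ¬attend_hearing). Since ¬archive_prescription ∨ archive_prescription is a tautology, O(¬attend_hearing) follows.
Applying K to premise 4 (O(¬attend_hearing → ¬arm_system)) and O(¬attend_hearing) yields O(¬arm_system).
Premise 5, O(adjourn_session → arm_system), contraposes to O(¬arm_system → ¬adjourn_session); with O(¬arm_system) we get O(¬adjourn_session).
Applying K to premise 1 (O(¬adjourn_session → ¬vacate_premises)) and O(¬adjourn_session) yields O(¬vacate_premises).
Premise 10, O(¬escrow_credential → vacate_premises), contraposes to O(¬vacate_premises → escrow_credential); with O(¬vacate_premises) we get O(escrow_credential).
The contrapositive of premise 7 (O(validate_waiver → ¬escrow_credential)) is O(escrow_credential → ¬validate_waiver), and O(escrow_credential) is already established, so O(¬validate_waiver).
From O(¬validate_waiver) and premise 9, O(¬validate_waiver → ¬anonymize_complaint), we obtain O(¬anonymize_complaint).
Premises 2, 3, 11 do not contribute to this derivation.
Hence ¬anonymize_complaint is obligatory.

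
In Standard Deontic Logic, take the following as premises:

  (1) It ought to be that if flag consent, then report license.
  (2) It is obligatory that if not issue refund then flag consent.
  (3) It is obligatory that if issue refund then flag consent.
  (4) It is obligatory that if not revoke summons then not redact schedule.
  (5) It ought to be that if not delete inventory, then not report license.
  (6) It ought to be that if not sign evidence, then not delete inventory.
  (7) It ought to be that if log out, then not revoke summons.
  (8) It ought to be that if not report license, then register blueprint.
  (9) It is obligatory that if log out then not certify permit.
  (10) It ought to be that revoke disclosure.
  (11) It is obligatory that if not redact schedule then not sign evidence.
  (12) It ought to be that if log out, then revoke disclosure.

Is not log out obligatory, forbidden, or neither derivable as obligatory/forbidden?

By case analysis on issue_refund: premise 3 gives O(issue_refund → flag_consent) and premise 2 gives O(¬issue_refund → flag_consent), so O(flag_consent) either way.
Applying K to premise 1 (O(flag_consent → report_license)) and O(flag_consent) yields O(report_license).
Premise 5 is O(¬delete_inventory → ¬report_license); contrapositively O(report_license → delete_inventory). Since O(report_license) holds, K gives O(delete_inventory).
The contrapositive of premise 6 (O(¬sign_evidence → ¬delete_inventory)) is O(delete_inventory → sign_evidence), and O(delete_inventory) is already established, so O(sign_evidence).
Premise 11, O(¬redact_schedule → ¬sign_evidence), contraposes to O(sign_evidence → redact_schedule); with O(sign_evidence) we get O(redact_schedule).
Premise 4 is O(¬revoke_summons → ¬redact_schedule); contrapositively O(redact_schedule → revoke_summons). Since O(redact_schedule) holds, K gives O(revoke_summons).
Premise 7 is O(log_out → ¬revoke_summons); contrapositively O(revoke_summons → ¬log_out). Since O(revoke_summons) holds, K gives O(¬log_out).
Premises 8, 9, 10, 12 do not contribute to this derivation.
Hence ¬log_out is obligatory.

Obligatory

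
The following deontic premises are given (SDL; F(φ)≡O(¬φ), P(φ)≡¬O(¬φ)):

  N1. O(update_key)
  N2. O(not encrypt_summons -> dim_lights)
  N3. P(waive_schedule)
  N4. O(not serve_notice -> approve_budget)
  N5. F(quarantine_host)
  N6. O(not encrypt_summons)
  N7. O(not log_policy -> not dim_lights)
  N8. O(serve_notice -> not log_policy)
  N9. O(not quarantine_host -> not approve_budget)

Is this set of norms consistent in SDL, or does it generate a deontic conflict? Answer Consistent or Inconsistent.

Premise 6 states O(not encrypt_summons) outright.
With premise 2, O(not encrypt_summons -> dim_lights), the K-axiom yields O(dim_lights).
Premise 7, O(not log_policy -> not dim_lights), contraposes to O(dim_lights -> log_policy); with O(dim_lights) we get O(log_policy).
The contrapositive of premise 8 (O(serve_notice -> not log_policy)) is O(log_policy -> not serve_notice), and O(log_policy) is already established, so O(not serve_notice).
Premise 4 is O(not serve_notice -> approve_budget); since O(not serve_notice), deontic closure gives O(approve_budget).
The contrapositive of premise 9 (O(not quarantine_host -> not approve_budget)) is O(approve_budget -> quarantine_host), and O(approve_budget) is already established, so O(quarantine_host).
But premise 5, F(quarantine_host), means O(not quarantine_host).
We now have both O(quarantine_host) and O(not quarantine_host) — quarantine_host is simultaneously obligatory and forbidden, violating the D-axiom.

Inconsistent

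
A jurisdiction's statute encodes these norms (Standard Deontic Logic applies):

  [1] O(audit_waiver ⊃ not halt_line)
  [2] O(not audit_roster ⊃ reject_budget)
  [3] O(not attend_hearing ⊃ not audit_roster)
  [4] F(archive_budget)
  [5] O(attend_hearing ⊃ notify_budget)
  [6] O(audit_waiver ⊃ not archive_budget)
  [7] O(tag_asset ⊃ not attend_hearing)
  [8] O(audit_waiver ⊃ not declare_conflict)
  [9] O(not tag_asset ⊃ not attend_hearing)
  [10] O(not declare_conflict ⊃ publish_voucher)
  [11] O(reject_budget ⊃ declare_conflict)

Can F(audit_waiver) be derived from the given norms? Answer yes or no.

Yes

Premises 7 and 9 are O(tag_asset ⊃ not attend_hearing) and O(not tag_asset ⊃ not attend_hearing); every ideal world satisfies tag_asset or not tag_asset, so in either case not attend_hearing holds — hence O(not attend_hearing).
With premise 3, O(not attend_hearing ⊃ not audit_roster), the K-axiom yields O(not audit_roster).
Premise 2 is O(not audit_roster ⊃ reject_budget); since O(not audit_roster), deontic closure gives O(reject_budget).
With premise 11, O(reject_budget ⊃ declare_conflict), the K-axiom yields O(declare_conflict).
The contrapositive of premise 8 (O(audit_waiver ⊃ not declare_conflict)) is O(declare_conflict ⊃ not audit_waiver), and O(declare_conflict) is already established, so O(not audit_waiver).
Premises 1, 4, 5, 6, 10 do not contribute to this derivation.
So O(not audit_waiver) holds, i.e. F(audit_waiver). The claim follows.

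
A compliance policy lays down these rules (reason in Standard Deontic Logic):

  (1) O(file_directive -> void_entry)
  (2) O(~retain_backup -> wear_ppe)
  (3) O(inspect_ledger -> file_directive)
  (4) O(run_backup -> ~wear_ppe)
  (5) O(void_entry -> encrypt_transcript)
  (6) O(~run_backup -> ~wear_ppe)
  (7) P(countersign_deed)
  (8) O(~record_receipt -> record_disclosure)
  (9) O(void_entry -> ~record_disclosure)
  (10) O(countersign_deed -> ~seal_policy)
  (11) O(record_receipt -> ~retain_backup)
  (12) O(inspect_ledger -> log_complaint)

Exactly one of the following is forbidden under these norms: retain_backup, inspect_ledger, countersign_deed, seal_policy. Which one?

Premises 4 and 6 are O(run_backup -> ~wear_ppe) and O(~run_backup -> ~wear_ppe); every ideal world satisfies run_backup or ~run_backup, so in either case ~wear_ppe holds — hence O(~wear_ppe).
Premise 2, O(~retain_backup -> wear_ppe), contraposes to O(~wear_ppe -> retain_backup); with O(~wear_ppe) we get O(retain_backup).
Premise 11 is O(record_receipt -> ~retain_backup); contrapositively O(retain_backup -> ~record_receipt). Since O(retain_backup) holds, K gives O(~record_receipt).
Applying K to premise 8 (O(~record_receipt -> record_disclosure)) and O(~record_receipt) yields O(record_disclosure).
Premise 9, O(void_entry -> ~record_disclosure), contraposes to O(record_disclosure -> ~void_entry); with O(record_disclosure) we get O(~void_entry).
Premise 1, O(file_directive -> void_entry), contraposes to O(~void_entry -> ~file_directive); with O(~void_entry) we get O(~file_directive).
Premise 3, O(inspect_ledger -> file_directive), contraposes to O(~file_directive -> ~inspect_ledger); with O(~file_directive) we get O(~inspect_ledger).
So O(~inspect_ledger) holds, i.e. inspect_ledger is forbidden. None of the other listed options is forbidden under the premises.

inspect_ledger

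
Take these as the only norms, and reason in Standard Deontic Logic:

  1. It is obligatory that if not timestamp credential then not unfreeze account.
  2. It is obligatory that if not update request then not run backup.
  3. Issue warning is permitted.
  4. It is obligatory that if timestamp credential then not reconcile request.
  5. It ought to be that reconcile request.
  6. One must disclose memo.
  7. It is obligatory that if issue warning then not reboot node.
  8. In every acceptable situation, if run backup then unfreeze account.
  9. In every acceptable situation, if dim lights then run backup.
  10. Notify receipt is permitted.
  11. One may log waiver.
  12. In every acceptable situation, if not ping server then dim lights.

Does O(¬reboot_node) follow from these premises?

Premise 7 is O(issue_warning → ¬reboot_node), but O(issue_warning) is not derivable from the premises (the permission P(issue_warning) asserts only ¬O(¬issue_warning), not O(issue_warning)), so it does not yield O(¬reboot_node).
No other premise forces O(¬reboot_node). An ideal world satisfying every premise can still have ¬reboot_node false, so O(¬reboot_node) is not derivable.

No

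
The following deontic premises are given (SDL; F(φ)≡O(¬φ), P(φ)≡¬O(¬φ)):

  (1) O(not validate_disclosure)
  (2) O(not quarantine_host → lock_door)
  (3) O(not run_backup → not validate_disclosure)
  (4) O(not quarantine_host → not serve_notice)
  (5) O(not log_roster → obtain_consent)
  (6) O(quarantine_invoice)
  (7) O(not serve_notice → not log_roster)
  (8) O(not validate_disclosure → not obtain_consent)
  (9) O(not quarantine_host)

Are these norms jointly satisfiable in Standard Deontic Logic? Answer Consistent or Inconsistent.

Inconsistent

From premise 1 we have O(not validate_disclosure).
Applying K to premise 8 (O(not validate_disclosure → not obtain_consent)) and O(not validate_disclosure) yields O(not obtain_consent).
Premise 5, O(not log_roster → obtain_consent), contraposes to O(not obtain_consent → log_roster); with O(not obtain_consent) we get O(log_roster).
Premise 7, O(not serve_notice → not log_roster), contraposes to O(log_roster → serve_notice); with O(log_roster) we get O(serve_notice).
The contrapositive of premise 4 (O(not quarantine_host → not serve_notice)) is O(serve_notice → quarantine_host), and O(serve_notice) is already established, so O(quarantine_host).
Yet premise 9 states O(not quarantine_host).
We now have both O(quarantine_host) and O(not quarantine_host) — quarantine_host is simultaneously obligatory and forbidden, violating the D-axiom.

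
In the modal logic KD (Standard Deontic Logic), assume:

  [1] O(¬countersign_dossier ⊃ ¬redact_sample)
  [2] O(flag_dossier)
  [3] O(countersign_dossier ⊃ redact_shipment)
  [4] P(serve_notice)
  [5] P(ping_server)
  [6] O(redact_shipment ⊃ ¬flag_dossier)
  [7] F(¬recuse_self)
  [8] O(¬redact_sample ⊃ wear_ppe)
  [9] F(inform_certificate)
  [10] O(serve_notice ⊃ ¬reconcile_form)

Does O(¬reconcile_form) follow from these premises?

No

Premise 10 is O(serve_notice ⊃ ¬reconcile_form), but O(serve_notice) is not derivable from the premises (the permission P(serve_notice) asserts only ¬O(¬serve_notice), not O(serve_notice)), so it does not yield O(¬reconcile_form).
No other premise forces O(¬reconcile_form). An ideal world satisfying every premise can still have ¬reconcile_form false, so O(¬reconcile_form) is not derivable.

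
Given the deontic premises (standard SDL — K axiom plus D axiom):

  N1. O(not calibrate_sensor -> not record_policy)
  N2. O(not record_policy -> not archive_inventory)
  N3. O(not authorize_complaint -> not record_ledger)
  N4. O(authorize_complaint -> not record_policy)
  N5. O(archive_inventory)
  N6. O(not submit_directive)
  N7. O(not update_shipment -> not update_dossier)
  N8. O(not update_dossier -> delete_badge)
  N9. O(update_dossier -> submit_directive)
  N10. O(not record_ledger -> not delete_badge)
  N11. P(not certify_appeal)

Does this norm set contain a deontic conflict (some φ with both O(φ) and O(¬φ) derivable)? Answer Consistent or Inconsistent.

Premise 6 states O(not submit_directive) outright.
The contrapositive of premise 9 (O(update_dossier -> submit_directive)) is O(not submit_directive -> not update_dossier), and O(not submit_directive) is already established, so O(not update_dossier).
Applying K to premise 8 (O(not update_dossier -> delete_badge)) and O(not update_dossier) yields O(delete_badge).
The contrapositive of premise 10 (O(not record_ledger -> not delete_badge)) is O(delete_badge -> record_ledger), and O(delete_badge) is already established, so O(record_ledger).
Premise 3 is O(not authorize_complaint -> not record_ledger); contrapositively O(record_ledger -> authorize_complaint). Since O(record_ledger) holds, K gives O(authorize_complaint).
With premise 4, O(authorize_complaint -> not record_policy), the K-axiom yields O(not record_policy).
From O(not record_policy) and premise 2, O(not record_policy -> not archive_inventory), we obtain O(not archive_inventory).
However, premise 5 gives O(archive_inventory).
We now have both O(not archive_inventory) and O(archive_inventory) — archive_inventory is simultaneously obligatory and forbidden, violating the D-axiom.

Inconsistent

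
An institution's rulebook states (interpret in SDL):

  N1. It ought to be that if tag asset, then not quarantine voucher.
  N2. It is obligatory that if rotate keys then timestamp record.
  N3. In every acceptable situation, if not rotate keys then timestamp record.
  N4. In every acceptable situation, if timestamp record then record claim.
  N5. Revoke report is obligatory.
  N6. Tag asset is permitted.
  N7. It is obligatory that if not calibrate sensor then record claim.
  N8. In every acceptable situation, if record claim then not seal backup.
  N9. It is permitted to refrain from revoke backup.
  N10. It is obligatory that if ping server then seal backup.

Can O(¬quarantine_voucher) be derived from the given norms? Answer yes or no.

Premise 1 is O(tag_asset → ¬quarantine_voucher), but O(tag_asset) is not derivable from the premises (the permission P(tag_asset) asserts only ¬O(¬tag_asset), not O(tag_asset)), so it does not yield O(¬quarantine_voucher).
No other premise forces O(¬quarantine_voucher). An ideal world satisfying every premise can still have ¬quarantine_voucher false, so O(¬quarantine_voucher) is not derivable.

No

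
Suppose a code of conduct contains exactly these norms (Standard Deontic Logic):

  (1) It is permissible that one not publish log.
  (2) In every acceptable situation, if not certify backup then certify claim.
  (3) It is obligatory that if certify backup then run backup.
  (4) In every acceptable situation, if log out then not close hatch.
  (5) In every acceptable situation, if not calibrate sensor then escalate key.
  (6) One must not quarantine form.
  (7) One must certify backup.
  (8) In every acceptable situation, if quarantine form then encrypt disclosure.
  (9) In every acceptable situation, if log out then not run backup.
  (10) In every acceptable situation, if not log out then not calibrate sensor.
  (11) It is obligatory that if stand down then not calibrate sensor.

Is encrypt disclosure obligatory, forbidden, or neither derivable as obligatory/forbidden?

Premise 8 is O(quarantine_form → encrypt_disclosure), but O(quarantine_form) is not derivable from the premises, so it does not yield O(encrypt_disclosure).
No premise or chain of K-axiom applications forces O(encrypt_disclosure), and none forces O(¬encrypt_disclosure). So encrypt_disclosure is neither obligatory nor forbidden under these norms.

Neither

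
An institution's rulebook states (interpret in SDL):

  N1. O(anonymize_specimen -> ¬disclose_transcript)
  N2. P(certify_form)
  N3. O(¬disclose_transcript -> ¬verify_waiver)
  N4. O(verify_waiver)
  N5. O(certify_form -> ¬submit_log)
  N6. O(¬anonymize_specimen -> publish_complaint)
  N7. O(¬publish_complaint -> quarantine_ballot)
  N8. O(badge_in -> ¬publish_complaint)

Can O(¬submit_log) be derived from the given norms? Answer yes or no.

No

Premise 5 is O(certify_form -> ¬submit_log), but O(certify_form) is not derivable from the premises (the permission P(certify_form) asserts only ¬O(¬certify_form), not O(certify_form)), so it does not yield O(¬submit_log).
No other premise forces O(¬submit_log). An ideal world satisfying every premise can still have ¬submit_log false, so O(¬submit_log) is not derivable.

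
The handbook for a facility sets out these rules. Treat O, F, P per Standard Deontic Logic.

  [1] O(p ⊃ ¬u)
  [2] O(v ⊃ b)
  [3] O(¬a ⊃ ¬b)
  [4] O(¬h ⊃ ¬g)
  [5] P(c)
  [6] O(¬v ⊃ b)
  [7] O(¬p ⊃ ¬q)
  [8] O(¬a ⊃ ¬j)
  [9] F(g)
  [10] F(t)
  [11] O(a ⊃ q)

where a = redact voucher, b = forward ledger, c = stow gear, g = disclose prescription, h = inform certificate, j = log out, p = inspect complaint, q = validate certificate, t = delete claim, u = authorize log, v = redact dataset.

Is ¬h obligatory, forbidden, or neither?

Premise 4 is O(¬h ⊃ ¬g); even if O(¬g) held, inferring O(¬h) would be affirming the consequent — invalid.
No premise or chain of K-axiom applications forces O(¬h), and none forces O(h). So ¬h is neither obligatory nor forbidden under these norms.

Neither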